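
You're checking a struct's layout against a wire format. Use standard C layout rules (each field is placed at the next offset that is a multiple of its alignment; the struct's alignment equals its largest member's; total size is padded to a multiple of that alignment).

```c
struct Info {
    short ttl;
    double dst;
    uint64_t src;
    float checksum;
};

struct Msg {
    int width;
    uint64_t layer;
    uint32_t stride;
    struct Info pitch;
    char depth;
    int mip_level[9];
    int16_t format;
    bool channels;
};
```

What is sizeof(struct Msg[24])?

2496

Info: ttl at 0 (size 2, align 2) → ends 2; pad 6 to align 8 for dst; dst at 8 (size 8, align 8) → ends 16; src at 16 (size 8, align 8) → ends 24; checksum at 24 (size 4, align 4) → ends 28; tail pad 4 to reach multiple of 8; total 32 bytes, alignment 8
width at 0 (size 4, align 4) → ends 4
pad 4 to align 8 for layer
layer at 8 (size 8, align 8) → ends 16
stride at 16 (size 4, align 4) → ends 20
pad 4 to align 8 for pitch
pitch at 24 (size 32, align 8) → ends 56
depth at 56 (size 1, align 1) → ends 57
pad 3 to align 4 for mip_level
mip_level at 60 (size 36, align 4) → ends 96
format at 96 (size 2, align 2) → ends 98
channels at 98 (size 1, align 1) → ends 99
tail pad 5 to reach multiple of 8
total 104 bytes, alignment 8
array of 24: 24 × 104 = 2496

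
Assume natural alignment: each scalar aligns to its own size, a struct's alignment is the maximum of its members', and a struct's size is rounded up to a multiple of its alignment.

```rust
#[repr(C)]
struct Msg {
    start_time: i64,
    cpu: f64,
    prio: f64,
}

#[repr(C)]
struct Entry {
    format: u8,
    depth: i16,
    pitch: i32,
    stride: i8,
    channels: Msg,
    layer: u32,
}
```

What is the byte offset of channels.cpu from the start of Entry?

Msg: 0..8  start_time  (8B, 8-aligned); 8..16  cpu  (8B, 8-aligned); 16..24  prio  (8B, 8-aligned); sizeof = 24, alignof = 8
0..1  format  (1B, 1-aligned)
1..2  -- padding (1B)
2..4  depth  (2B, 2-aligned)
4..8  pitch  (4B, 4-aligned)
8..9  stride  (1B, 1-aligned)
9..16  -- padding (7B)
16..40  channels  (24B, 8-aligned)
within Msg: cpu at 8
16 + 8 = 24

24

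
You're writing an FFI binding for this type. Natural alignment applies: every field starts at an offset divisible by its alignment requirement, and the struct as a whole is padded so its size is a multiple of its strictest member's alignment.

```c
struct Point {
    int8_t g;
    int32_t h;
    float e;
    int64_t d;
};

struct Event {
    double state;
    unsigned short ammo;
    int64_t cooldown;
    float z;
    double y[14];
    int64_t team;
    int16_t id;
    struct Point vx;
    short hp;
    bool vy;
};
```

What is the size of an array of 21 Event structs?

Point: g at 0 (size 1, align 1) → ends 1; pad 3 to align 4 for h; h at 4 (size 4, align 4) → ends 8; e at 8 (size 4, align 4) → ends 12; pad 4 to align 8 for d; d at 16 (size 8, align 8) → ends 24; total 24 bytes, alignment 8
state at 0 (size 8, align 8) → ends 8
ammo at 8 (size 2, align 2) → ends 10
pad 6 to align 8 for cooldown
cooldown at 16 (size 8, align 8) → ends 24
z at 24 (size 4, align 4) → ends 28
pad 4 to align 8 for y
y at 32 (size 112, align 8) → ends 144
team at 144 (size 8, align 8) → ends 152
id at 152 (size 2, align 2) → ends 154
pad 6 to align 8 for vx
vx at 160 (size 24, align 8) → ends 184
hp at 184 (size 2, align 2) → ends 186
vy at 186 (size 1, align 1) → ends 187
tail pad 5 to reach multiple of 8
total 192 bytes, alignment 8
array of 21: 21 × 192 = 4032

4032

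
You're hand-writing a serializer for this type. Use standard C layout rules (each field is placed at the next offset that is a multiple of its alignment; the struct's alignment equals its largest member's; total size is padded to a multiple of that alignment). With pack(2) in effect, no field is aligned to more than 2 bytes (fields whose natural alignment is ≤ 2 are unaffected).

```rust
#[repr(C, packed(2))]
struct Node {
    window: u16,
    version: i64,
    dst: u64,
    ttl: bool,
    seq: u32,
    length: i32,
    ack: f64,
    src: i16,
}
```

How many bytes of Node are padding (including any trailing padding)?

window at 0 (size 2, align 2) → ends 2
version at 2 (size 8, align 2) → ends 10
dst at 10 (size 8, align 2) → ends 18
ttl at 18 (size 1, align 1) → ends 19
pad 1 to align 2 for seq
seq at 20 (size 4, align 2) → ends 24
length at 24 (size 4, align 2) → ends 28
ack at 28 (size 8, align 2) → ends 36
src at 36 (size 2, align 2) → ends 38
total 38 bytes, alignment 2
data bytes 37, size 38 → padding 1

1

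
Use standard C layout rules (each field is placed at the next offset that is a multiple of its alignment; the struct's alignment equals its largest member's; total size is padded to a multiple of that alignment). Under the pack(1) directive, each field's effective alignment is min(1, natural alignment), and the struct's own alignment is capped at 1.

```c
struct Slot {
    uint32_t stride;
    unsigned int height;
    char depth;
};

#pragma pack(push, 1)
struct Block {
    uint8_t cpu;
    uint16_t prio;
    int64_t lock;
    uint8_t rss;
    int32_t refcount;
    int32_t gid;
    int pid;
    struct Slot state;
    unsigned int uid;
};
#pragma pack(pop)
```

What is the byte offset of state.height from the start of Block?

Slot: @0: stride [4B, align 4] → 4; @4: height [4B, align 4] → 8; @8: depth [1B, align 1] → 9; +3 tail pad (align 4); size 12, align 4
@0: cpu [1B, align 1] → 1
@1: prio [2B, align 1] → 3
@3: lock [8B, align 1] → 11
@11: rss [1B, align 1] → 12
@12: refcount [4B, align 1] → 16
@16: gid [4B, align 1] → 20
@20: pid [4B, align 1] → 24
@24: state [12B, align 1] → 36
within Slot: height at 4
24 + 4 = 28

28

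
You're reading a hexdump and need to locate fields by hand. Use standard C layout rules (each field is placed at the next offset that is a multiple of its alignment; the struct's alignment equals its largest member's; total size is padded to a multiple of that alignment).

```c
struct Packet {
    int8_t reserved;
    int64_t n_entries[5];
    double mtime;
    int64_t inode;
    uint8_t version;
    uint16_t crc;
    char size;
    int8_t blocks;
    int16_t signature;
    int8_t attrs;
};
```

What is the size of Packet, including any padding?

80 bytes

reserved at 0 (size 1, align 1) → ends 1
pad 7 to align 8 for n_entries
n_entries at 8 (size 40, align 8) → ends 48
mtime at 48 (size 8, align 8) → ends 56
inode at 56 (size 8, align 8) → ends 64
version at 64 (size 1, align 1) → ends 65
pad 1 to align 2 for crc
crc at 66 (size 2, align 2) → ends 68
size at 68 (size 1, align 1) → ends 69
blocks at 69 (size 1, align 1) → ends 70
signature at 70 (size 2, align 2) → ends 72
attrs at 72 (size 1, align 1) → ends 73
tail pad 7 to reach multiple of 8
total 80 bytes, alignment 8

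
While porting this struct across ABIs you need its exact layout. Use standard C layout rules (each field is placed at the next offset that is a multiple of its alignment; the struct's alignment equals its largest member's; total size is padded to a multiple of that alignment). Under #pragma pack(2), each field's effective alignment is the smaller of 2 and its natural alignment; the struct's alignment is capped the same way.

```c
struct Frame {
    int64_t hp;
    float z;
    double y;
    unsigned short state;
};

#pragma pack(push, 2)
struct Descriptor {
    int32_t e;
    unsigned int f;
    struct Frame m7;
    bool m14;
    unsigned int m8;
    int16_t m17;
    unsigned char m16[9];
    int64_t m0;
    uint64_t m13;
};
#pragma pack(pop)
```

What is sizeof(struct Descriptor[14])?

Frame: hp at 0 (size 8, align 8) → ends 8; z at 8 (size 4, align 4) → ends 12; pad 4 to align 8 for y; y at 16 (size 8, align 8) → ends 24; state at 24 (size 2, align 2) → ends 26; tail pad 6 to reach multiple of 8; total 32 bytes, alignment 8
e at 0 (size 4, align 2) → ends 4
f at 4 (size 4, align 2) → ends 8
m7 at 8 (size 32, align 2) → ends 40
m14 at 40 (size 1, align 1) → ends 41
pad 1 to align 2 for m8
m8 at 42 (size 4, align 2) → ends 46
m17 at 46 (size 2, align 2) → ends 48
m16 at 48 (size 9, align 1) → ends 57
pad 1 to align 2 for m0
m0 at 58 (size 8, align 2) → ends 66
m13 at 66 (size 8, align 2) → ends 74
total 74 bytes, alignment 2
array of 14: 14 × 74 = 1036

1036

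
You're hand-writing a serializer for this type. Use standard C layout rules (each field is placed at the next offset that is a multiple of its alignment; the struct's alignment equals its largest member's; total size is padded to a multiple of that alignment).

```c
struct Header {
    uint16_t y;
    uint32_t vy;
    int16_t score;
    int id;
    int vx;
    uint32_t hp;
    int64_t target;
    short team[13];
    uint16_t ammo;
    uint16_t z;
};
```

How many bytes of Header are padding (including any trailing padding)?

6

y at 0 (size 2, align 2) → ends 2
pad 2 to align 4 for vy
vy at 4 (size 4, align 4) → ends 8
score at 8 (size 2, align 2) → ends 10
pad 2 to align 4 for id
id at 12 (size 4, align 4) → ends 16
vx at 16 (size 4, align 4) → ends 20
hp at 20 (size 4, align 4) → ends 24
target at 24 (size 8, align 8) → ends 32
team at 32 (size 26, align 2) → ends 58
ammo at 58 (size 2, align 2) → ends 60
z at 60 (size 2, align 2) → ends 62
tail pad 2 to reach multiple of 8
total 64 bytes, alignment 8
data bytes 58, size 64 → padding 6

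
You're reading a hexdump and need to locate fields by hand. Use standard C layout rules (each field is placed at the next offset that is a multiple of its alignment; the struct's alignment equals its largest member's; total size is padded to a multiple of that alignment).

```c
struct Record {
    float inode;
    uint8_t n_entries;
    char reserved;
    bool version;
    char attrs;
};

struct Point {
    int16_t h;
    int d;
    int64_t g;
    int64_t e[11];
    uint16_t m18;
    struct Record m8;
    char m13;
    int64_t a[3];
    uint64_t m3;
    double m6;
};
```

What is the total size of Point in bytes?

Record: 0..4  inode  (4B, 4-aligned); 4..5  n_entries  (1B, 1-aligned); 5..6  reserved  (1B, 1-aligned); 6..7  version  (1B, 1-aligned); 7..8  attrs  (1B, 1-aligned); sizeof = 8, alignof = 4
0..2  h  (2B, 2-aligned)
2..4  -- padding (2B)
4..8  d  (4B, 4-aligned)
8..16  g  (8B, 8-aligned)
16..104  e  (88B, 8-aligned)
104..106  m18  (2B, 2-aligned)
106..108  -- padding (2B)
108..116  m8  (8B, 4-aligned)
116..117  m13  (1B, 1-aligned)
117..120  -- padding (3B)
120..144  a  (24B, 8-aligned)
144..152  m3  (8B, 8-aligned)
152..160  m6  (8B, 8-aligned)
sizeof = 160, alignof = 8

160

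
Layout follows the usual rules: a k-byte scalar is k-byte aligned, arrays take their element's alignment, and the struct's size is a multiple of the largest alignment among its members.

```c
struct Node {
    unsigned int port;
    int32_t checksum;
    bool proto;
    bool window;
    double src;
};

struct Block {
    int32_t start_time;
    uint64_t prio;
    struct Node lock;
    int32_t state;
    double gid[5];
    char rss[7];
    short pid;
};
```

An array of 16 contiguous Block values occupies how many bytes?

Node: port at 0 (size 4, align 4) → ends 4; checksum at 4 (size 4, align 4) → ends 8; proto at 8 (size 1, align 1) → ends 9; window at 9 (size 1, align 1) → ends 10; pad 6 to align 8 for src; src at 16 (size 8, align 8) → ends 24; total 24 bytes, alignment 8
start_time at 0 (size 4, align 4) → ends 4
pad 4 to align 8 for prio
prio at 8 (size 8, align 8) → ends 16
lock at 16 (size 24, align 8) → ends 40
state at 40 (size 4, align 4) → ends 44
pad 4 to align 8 for gid
gid at 48 (size 40, align 8) → ends 88
rss at 88 (size 7, align 1) → ends 95
pad 1 to align 2 for pid
pid at 96 (size 2, align 2) → ends 98
tail pad 6 to reach multiple of 8
total 104 bytes, alignment 8
array of 16: 16 × 104 = 1664

1664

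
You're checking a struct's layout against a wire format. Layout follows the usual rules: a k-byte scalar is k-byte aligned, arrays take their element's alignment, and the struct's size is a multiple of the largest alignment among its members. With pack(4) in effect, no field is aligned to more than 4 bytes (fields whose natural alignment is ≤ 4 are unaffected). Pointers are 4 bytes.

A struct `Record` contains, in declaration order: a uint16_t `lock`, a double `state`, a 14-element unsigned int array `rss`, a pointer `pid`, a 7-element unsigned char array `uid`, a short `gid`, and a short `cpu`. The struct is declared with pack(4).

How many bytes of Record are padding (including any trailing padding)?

3

@0: lock [2B, align 2] → 2
+2 pad (align 4)
@4: state [8B, align 4] → 12
@12: rss [56B, align 4] → 68
@68: pid [4B, align 4] → 72
@72: uid [7B, align 1] → 79
+1 pad (align 2)
@80: gid [2B, align 2] → 82
@82: cpu [2B, align 2] → 84
size 84, align 4
data bytes 81, size 84 → padding 3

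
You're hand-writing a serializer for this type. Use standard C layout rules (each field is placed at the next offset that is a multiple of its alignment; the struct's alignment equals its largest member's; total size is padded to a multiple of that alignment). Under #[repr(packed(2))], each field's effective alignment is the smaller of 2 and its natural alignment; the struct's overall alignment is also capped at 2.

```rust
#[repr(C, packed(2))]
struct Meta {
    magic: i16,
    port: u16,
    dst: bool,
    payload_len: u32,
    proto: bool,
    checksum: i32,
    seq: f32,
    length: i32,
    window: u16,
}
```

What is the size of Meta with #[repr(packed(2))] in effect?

26

0..2  magic  (2B, 2-aligned)
2..4  port  (2B, 2-aligned)
4..5  dst  (1B, 1-aligned)
5..6  -- padding (1B)
6..10  payload_len  (4B, 2-aligned)
10..11  proto  (1B, 1-aligned)
11..12  -- padding (1B)
12..16  checksum  (4B, 2-aligned)
16..20  seq  (4B, 2-aligned)
20..24  length  (4B, 2-aligned)
24..26  window  (2B, 2-aligned)
sizeof = 26, alignof = 2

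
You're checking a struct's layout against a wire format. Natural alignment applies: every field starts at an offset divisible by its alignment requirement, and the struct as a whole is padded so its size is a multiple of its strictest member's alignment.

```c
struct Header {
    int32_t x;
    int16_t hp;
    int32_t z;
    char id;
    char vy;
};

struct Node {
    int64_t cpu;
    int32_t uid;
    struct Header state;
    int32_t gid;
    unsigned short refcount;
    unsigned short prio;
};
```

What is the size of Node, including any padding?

40 bytes

Header: 0..4  x  (4B, 4-aligned); 4..6  hp  (2B, 2-aligned); 6..8  -- padding (2B); 8..12  z  (4B, 4-aligned); 12..13  id  (1B, 1-aligned); 13..14  vy  (1B, 1-aligned); 14..16  -- tail padding (2B); sizeof = 16, alignof = 4
0..8  cpu  (8B, 8-aligned)
8..12  uid  (4B, 4-aligned)
12..28  state  (16B, 4-aligned)
28..32  gid  (4B, 4-aligned)
32..34  refcount  (2B, 2-aligned)
34..36  prio  (2B, 2-aligned)
36..40  -- tail padding (4B)
sizeof = 40, alignof = 8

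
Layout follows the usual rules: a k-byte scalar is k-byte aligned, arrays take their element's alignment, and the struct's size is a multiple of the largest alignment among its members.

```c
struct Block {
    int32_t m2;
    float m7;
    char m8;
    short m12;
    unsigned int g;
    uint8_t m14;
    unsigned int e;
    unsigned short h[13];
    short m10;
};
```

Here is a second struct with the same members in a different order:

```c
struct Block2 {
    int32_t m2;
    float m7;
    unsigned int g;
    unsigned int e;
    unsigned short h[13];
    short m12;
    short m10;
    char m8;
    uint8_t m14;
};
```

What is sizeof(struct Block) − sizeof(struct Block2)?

4

@0: m2 [4B, align 4] → 4
@4: m7 [4B, align 4] → 8
@8: m8 [1B, align 1] → 9
+1 pad (align 2)
@10: m12 [2B, align 2] → 12
@12: g [4B, align 4] → 16
@16: m14 [1B, align 1] → 17
+3 pad (align 4)
@20: e [4B, align 4] → 24
@24: h [26B, align 2] → 50
@50: m10 [2B, align 2] → 52
size 52, align 4
— Block2 —
@0: m2 [4B, align 4] → 4
@4: m7 [4B, align 4] → 8
@8: g [4B, align 4] → 12
@12: e [4B, align 4] → 16
@16: h [26B, align 2] → 42
@42: m12 [2B, align 2] → 44
@44: m10 [2B, align 2] → 46
@46: m8 [1B, align 1] → 47
@47: m14 [1B, align 1] → 48
size 48, align 4
52 − 48 = 4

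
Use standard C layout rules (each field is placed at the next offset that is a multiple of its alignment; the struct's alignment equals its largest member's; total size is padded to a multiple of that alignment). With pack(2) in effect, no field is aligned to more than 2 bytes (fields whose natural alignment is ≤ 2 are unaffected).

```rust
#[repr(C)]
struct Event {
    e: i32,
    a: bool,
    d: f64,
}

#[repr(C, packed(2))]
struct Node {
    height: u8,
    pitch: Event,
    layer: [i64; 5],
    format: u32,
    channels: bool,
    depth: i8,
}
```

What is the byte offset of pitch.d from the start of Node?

10

Event: @0: e [4B, align 4] → 4; @4: a [1B, align 1] → 5; +3 pad (align 8); @8: d [8B, align 8] → 16; size 16, align 8
@0: height [1B, align 1] → 1
+1 pad (align 2)
@2: pitch [16B, align 2] → 18
within Event: d at 8
2 + 8 = 10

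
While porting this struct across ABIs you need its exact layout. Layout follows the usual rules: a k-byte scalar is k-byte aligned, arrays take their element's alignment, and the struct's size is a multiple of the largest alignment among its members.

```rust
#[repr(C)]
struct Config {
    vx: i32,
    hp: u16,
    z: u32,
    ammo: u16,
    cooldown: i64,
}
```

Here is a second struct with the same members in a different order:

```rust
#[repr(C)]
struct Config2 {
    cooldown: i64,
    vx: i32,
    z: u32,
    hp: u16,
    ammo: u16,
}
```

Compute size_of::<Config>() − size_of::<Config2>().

0

@0: vx [4B, align 4] → 4
@4: hp [2B, align 2] → 6
+2 pad (align 4)
@8: z [4B, align 4] → 12
@12: ammo [2B, align 2] → 14
+2 pad (align 8)
@16: cooldown [8B, align 8] → 24
size 24, align 8
— Config2 —
@0: cooldown [8B, align 8] → 8
@8: vx [4B, align 4] → 12
@12: z [4B, align 4] → 16
@16: hp [2B, align 2] → 18
@18: ammo [2B, align 2] → 20
+4 tail pad (align 8)
size 24, align 8
24 − 24 = 0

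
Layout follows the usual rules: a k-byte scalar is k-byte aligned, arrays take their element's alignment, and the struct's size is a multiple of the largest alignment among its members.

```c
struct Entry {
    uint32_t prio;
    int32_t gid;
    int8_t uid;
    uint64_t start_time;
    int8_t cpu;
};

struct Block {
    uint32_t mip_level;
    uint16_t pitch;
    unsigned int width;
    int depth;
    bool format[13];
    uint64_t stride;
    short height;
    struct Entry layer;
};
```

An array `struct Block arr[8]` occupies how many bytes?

640

Entry: 0..4  prio  (4B, 4-aligned); 4..8  gid  (4B, 4-aligned); 8..9  uid  (1B, 1-aligned); 9..16  -- padding (7B); 16..24  start_time  (8B, 8-aligned); 24..25  cpu  (1B, 1-aligned); 25..32  -- tail padding (7B); sizeof = 32, alignof = 8
0..4  mip_level  (4B, 4-aligned)
4..6  pitch  (2B, 2-aligned)
6..8  -- padding (2B)
8..12  width  (4B, 4-aligned)
12..16  depth  (4B, 4-aligned)
16..29  format  (13B, 1-aligned)
29..32  -- padding (3B)
32..40  stride  (8B, 8-aligned)
40..42  height  (2B, 2-aligned)
42..48  -- padding (6B)
48..80  layer  (32B, 8-aligned)
sizeof = 80, alignof = 8
array of 8: 8 × 80 = 640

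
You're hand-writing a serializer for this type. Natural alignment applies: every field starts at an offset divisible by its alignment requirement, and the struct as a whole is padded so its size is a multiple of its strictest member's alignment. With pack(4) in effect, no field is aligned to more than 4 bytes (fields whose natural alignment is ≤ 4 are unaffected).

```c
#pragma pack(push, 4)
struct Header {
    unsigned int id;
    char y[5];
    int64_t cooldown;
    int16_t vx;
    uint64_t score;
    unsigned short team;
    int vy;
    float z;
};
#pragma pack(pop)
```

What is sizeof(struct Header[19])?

0..4  id  (4B, 4-aligned)
4..9  y  (5B, 1-aligned)
9..12  -- padding (3B)
12..20  cooldown  (8B, 4-aligned)
20..22  vx  (2B, 2-aligned)
22..24  -- padding (2B)
24..32  score  (8B, 4-aligned)
32..34  team  (2B, 2-aligned)
34..36  -- padding (2B)
36..40  vy  (4B, 4-aligned)
40..44  z  (4B, 4-aligned)
sizeof = 44, alignof = 4
array of 19: 19 × 44 = 836

836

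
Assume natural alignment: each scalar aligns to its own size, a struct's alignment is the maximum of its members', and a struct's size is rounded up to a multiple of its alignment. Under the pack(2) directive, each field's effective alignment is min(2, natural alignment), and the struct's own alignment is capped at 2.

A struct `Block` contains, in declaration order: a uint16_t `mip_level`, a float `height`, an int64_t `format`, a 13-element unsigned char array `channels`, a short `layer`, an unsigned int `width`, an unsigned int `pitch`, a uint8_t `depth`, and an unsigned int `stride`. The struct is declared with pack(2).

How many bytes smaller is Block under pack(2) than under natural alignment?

natural layout:
  mip_level at 0 (size 2, align 2) → ends 2
  pad 2 to align 4 for height
  height at 4 (size 4, align 4) → ends 8
  format at 8 (size 8, align 8) → ends 16
  channels at 16 (size 13, align 1) → ends 29
  pad 1 to align 2 for layer
  layer at 30 (size 2, align 2) → ends 32
  width at 32 (size 4, align 4) → ends 36
  pitch at 36 (size 4, align 4) → ends 40
  depth at 40 (size 1, align 1) → ends 41
  pad 3 to align 4 for stride
  stride at 44 (size 4, align 4) → ends 48
  total 48 bytes, alignment 8
packed(2) layout:
  mip_level at 0 (size 2, align 2) → ends 2
  height at 2 (size 4, align 2) → ends 6
  format at 6 (size 8, align 2) → ends 14
  channels at 14 (size 13, align 1) → ends 27
  pad 1 to align 2 for layer
  layer at 28 (size 2, align 2) → ends 30
  width at 30 (size 4, align 2) → ends 34
  pitch at 34 (size 4, align 2) → ends 38
  depth at 38 (size 1, align 1) → ends 39
  pad 1 to align 2 for stride
  stride at 40 (size 4, align 2) → ends 44
  total 44 bytes, alignment 2
48 − 44 = 4

4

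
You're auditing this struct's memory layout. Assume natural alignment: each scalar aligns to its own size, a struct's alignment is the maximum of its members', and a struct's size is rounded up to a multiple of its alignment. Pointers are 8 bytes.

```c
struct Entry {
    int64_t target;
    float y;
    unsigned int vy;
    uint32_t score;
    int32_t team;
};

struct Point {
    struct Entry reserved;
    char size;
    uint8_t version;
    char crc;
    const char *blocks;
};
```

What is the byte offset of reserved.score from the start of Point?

16

Entry: 0..8  target  (8B, 8-aligned); 8..12  y  (4B, 4-aligned); 12..16  vy  (4B, 4-aligned); 16..20  score  (4B, 4-aligned); 20..24  team  (4B, 4-aligned); sizeof = 24, alignof = 8
0..24  reserved  (24B, 8-aligned)
within Entry: score at 16
0 + 16 = 16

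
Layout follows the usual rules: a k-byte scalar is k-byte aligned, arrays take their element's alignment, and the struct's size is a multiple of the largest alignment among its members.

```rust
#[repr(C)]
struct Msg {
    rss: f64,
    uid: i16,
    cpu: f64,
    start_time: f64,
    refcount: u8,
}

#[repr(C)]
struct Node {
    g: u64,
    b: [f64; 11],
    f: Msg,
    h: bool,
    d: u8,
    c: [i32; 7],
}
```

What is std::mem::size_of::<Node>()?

Msg: 0..8  rss  (8B, 8-aligned); 8..10  uid  (2B, 2-aligned); 10..16  -- padding (6B); 16..24  cpu  (8B, 8-aligned); 24..32  start_time  (8B, 8-aligned); 32..33  refcount  (1B, 1-aligned); 33..40  -- tail padding (7B); sizeof = 40, alignof = 8
0..8  g  (8B, 8-aligned)
8..96  b  (88B, 8-aligned)
96..136  f  (40B, 8-aligned)
136..137  h  (1B, 1-aligned)
137..138  d  (1B, 1-aligned)
138..140  -- padding (2B)
140..168  c  (28B, 4-aligned)
sizeof = 168, alignof = 8

168 bytes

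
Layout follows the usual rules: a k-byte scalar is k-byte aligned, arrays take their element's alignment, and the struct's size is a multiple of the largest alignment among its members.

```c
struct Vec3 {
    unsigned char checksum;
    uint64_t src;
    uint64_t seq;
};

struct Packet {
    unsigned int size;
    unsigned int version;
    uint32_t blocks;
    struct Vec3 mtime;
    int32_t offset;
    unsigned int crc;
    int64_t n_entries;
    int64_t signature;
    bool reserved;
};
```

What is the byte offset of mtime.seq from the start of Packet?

Vec3: 0..1  checksum  (1B, 1-aligned); 1..8  -- padding (7B); 8..16  src  (8B, 8-aligned); 16..24  seq  (8B, 8-aligned); sizeof = 24, alignof = 8
0..4  size  (4B, 4-aligned)
4..8  version  (4B, 4-aligned)
8..12  blocks  (4B, 4-aligned)
12..16  -- padding (4B)
16..40  mtime  (24B, 8-aligned)
within Vec3: seq at 16
16 + 16 = 32

32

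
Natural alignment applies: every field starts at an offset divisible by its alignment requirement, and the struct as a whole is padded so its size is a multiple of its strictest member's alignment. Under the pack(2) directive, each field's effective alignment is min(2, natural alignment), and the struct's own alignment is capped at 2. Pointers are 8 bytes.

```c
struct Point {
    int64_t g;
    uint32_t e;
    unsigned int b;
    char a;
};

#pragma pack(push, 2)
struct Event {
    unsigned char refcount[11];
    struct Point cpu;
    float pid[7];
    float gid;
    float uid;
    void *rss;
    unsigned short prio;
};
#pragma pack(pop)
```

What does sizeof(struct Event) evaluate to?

Point: g at 0 (size 8, align 8) → ends 8; e at 8 (size 4, align 4) → ends 12; b at 12 (size 4, align 4) → ends 16; a at 16 (size 1, align 1) → ends 17; tail pad 7 to reach multiple of 8; total 24 bytes, alignment 8
refcount at 0 (size 11, align 1) → ends 11
pad 1 to align 2 for cpu
cpu at 12 (size 24, align 2) → ends 36
pid at 36 (size 28, align 2) → ends 64
gid at 64 (size 4, align 2) → ends 68
uid at 68 (size 4, align 2) → ends 72
rss at 72 (size 8, align 2) → ends 80
prio at 80 (size 2, align 2) → ends 82
total 82 bytes, alignment 2

82 bytes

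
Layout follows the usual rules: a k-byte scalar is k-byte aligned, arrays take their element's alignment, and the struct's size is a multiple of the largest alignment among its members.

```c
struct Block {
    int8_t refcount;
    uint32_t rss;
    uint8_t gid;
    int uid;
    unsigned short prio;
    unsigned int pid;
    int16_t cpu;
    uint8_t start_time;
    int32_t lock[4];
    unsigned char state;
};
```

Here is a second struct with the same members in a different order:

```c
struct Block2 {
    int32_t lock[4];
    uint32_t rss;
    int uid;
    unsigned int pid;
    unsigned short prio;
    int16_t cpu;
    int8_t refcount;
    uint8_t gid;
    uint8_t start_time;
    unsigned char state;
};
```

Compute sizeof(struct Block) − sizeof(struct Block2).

0..1  refcount  (1B, 1-aligned)
1..4  -- padding (3B)
4..8  rss  (4B, 4-aligned)
8..9  gid  (1B, 1-aligned)
9..12  -- padding (3B)
12..16  uid  (4B, 4-aligned)
16..18  prio  (2B, 2-aligned)
18..20  -- padding (2B)
20..24  pid  (4B, 4-aligned)
24..26  cpu  (2B, 2-aligned)
26..27  start_time  (1B, 1-aligned)
27..28  -- padding (1B)
28..44  lock  (16B, 4-aligned)
44..45  state  (1B, 1-aligned)
45..48  -- tail padding (3B)
sizeof = 48, alignof = 4
— Block2 —
0..16  lock  (16B, 4-aligned)
16..20  rss  (4B, 4-aligned)
20..24  uid  (4B, 4-aligned)
24..28  pid  (4B, 4-aligned)
28..30  prio  (2B, 2-aligned)
30..32  cpu  (2B, 2-aligned)
32..33  refcount  (1B, 1-aligned)
33..34  gid  (1B, 1-aligned)
34..35  start_time  (1B, 1-aligned)
35..36  state  (1B, 1-aligned)
sizeof = 36, alignof = 4
48 − 36 = 12

12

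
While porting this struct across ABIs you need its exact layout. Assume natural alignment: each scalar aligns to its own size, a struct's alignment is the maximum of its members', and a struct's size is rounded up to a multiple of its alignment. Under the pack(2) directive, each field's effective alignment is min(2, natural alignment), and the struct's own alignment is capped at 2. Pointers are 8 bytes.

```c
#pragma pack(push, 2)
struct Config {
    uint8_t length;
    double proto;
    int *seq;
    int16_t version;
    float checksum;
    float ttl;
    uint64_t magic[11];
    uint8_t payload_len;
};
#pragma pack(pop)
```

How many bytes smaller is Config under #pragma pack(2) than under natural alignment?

natural layout:
  0..1  length  (1B, 1-aligned)
  1..8  -- padding (7B)
  8..16  proto  (8B, 8-aligned)
  16..24  seq  (8B, 8-aligned)
  24..26  version  (2B, 2-aligned)
  26..28  -- padding (2B)
  28..32  checksum  (4B, 4-aligned)
  32..36  ttl  (4B, 4-aligned)
  36..40  -- padding (4B)
  40..128  magic  (88B, 8-aligned)
  128..129  payload_len  (1B, 1-aligned)
  129..136  -- tail padding (7B)
  sizeof = 136, alignof = 8
packed(2) layout:
  0..1  length  (1B, 1-aligned)
  1..2  -- padding (1B)
  2..10  proto  (8B, 2-aligned)
  10..18  seq  (8B, 2-aligned)
  18..20  version  (2B, 2-aligned)
  20..24  checksum  (4B, 2-aligned)
  24..28  ttl  (4B, 2-aligned)
  28..116  magic  (88B, 2-aligned)
  116..117  payload_len  (1B, 1-aligned)
  117..118  -- tail padding (1B)
  sizeof = 118, alignof = 2
136 − 118 = 18

18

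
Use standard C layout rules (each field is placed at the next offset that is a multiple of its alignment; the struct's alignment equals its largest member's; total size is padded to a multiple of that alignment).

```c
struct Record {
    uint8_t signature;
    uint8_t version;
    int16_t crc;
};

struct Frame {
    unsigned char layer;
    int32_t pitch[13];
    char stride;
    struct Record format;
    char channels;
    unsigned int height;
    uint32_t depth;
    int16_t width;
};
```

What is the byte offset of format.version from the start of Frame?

59

Record: @0: signature [1B, align 1] → 1; @1: version [1B, align 1] → 2; @2: crc [2B, align 2] → 4; size 4, align 2
@0: layer [1B, align 1] → 1
+3 pad (align 4)
@4: pitch [52B, align 4] → 56
@56: stride [1B, align 1] → 57
+1 pad (align 2)
@58: format [4B, align 2] → 62
within Record: version at 1
58 + 1 = 59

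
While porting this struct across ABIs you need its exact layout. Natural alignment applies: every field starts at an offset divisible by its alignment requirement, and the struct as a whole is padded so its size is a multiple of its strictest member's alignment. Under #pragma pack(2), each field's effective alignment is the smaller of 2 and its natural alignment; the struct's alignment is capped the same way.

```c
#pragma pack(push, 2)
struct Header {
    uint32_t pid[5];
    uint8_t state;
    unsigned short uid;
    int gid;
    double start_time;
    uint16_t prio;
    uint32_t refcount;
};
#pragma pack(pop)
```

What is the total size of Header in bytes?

42 bytes

pid at 0 (size 20, align 2) → ends 20
state at 20 (size 1, align 1) → ends 21
pad 1 to align 2 for uid
uid at 22 (size 2, align 2) → ends 24
gid at 24 (size 4, align 2) → ends 28
start_time at 28 (size 8, align 2) → ends 36
prio at 36 (size 2, align 2) → ends 38
refcount at 38 (size 4, align 2) → ends 42
total 42 bytes, alignment 2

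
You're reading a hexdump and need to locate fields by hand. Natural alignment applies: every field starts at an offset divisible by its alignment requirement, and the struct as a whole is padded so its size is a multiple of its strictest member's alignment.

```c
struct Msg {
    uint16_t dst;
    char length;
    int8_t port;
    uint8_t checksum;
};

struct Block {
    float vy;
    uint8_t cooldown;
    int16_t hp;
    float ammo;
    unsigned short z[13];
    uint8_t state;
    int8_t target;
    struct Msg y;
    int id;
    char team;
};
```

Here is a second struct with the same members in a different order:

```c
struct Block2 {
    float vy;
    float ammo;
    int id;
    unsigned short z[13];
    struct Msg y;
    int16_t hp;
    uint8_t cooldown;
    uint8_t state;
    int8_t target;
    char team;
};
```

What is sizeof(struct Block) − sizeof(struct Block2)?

Msg: dst at 0 (size 2, align 2) → ends 2; length at 2 (size 1, align 1) → ends 3; port at 3 (size 1, align 1) → ends 4; checksum at 4 (size 1, align 1) → ends 5; tail pad 1 to reach multiple of 2; total 6 bytes, alignment 2
vy at 0 (size 4, align 4) → ends 4
cooldown at 4 (size 1, align 1) → ends 5
pad 1 to align 2 for hp
hp at 6 (size 2, align 2) → ends 8
ammo at 8 (size 4, align 4) → ends 12
z at 12 (size 26, align 2) → ends 38
state at 38 (size 1, align 1) → ends 39
target at 39 (size 1, align 1) → ends 40
y at 40 (size 6, align 2) → ends 46
pad 2 to align 4 for id
id at 48 (size 4, align 4) → ends 52
team at 52 (size 1, align 1) → ends 53
tail pad 3 to reach multiple of 4
total 56 bytes, alignment 4
— Block2 —
vy at 0 (size 4, align 4) → ends 4
ammo at 4 (size 4, align 4) → ends 8
id at 8 (size 4, align 4) → ends 12
z at 12 (size 26, align 2) → ends 38
y at 38 (size 6, align 2) → ends 44
hp at 44 (size 2, align 2) → ends 46
cooldown at 46 (size 1, align 1) → ends 47
state at 47 (size 1, align 1) → ends 48
target at 48 (size 1, align 1) → ends 49
team at 49 (size 1, align 1) → ends 50
tail pad 2 to reach multiple of 4
total 52 bytes, alignment 4
56 − 52 = 4

4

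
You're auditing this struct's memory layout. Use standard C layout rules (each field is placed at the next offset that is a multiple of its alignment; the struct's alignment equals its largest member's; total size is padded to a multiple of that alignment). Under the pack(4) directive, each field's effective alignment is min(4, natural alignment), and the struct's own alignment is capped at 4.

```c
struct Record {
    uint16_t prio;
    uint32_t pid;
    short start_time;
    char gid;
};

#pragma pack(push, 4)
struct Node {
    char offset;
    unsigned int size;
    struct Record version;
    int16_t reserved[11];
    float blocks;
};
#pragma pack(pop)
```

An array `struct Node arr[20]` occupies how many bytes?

960

Record: prio at 0 (size 2, align 2) → ends 2; pad 2 to align 4 for pid; pid at 4 (size 4, align 4) → ends 8; start_time at 8 (size 2, align 2) → ends 10; gid at 10 (size 1, align 1) → ends 11; tail pad 1 to reach multiple of 4; total 12 bytes, alignment 4
offset at 0 (size 1, align 1) → ends 1
pad 3 to align 4 for size
size at 4 (size 4, align 4) → ends 8
version at 8 (size 12, align 4) → ends 20
reserved at 20 (size 22, align 2) → ends 42
pad 2 to align 4 for blocks
blocks at 44 (size 4, align 4) → ends 48
total 48 bytes, alignment 4
array of 20: 20 × 48 = 960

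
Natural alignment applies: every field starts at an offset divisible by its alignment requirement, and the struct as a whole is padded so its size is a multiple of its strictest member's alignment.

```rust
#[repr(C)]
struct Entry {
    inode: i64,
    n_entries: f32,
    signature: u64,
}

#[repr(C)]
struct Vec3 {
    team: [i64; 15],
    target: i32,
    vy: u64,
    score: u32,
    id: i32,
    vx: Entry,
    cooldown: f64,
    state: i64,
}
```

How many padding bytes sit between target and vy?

4

Entry: inode at 0 (size 8, align 8) → ends 8; n_entries at 8 (size 4, align 4) → ends 12; pad 4 to align 8 for signature; signature at 16 (size 8, align 8) → ends 24; total 24 bytes, alignment 8
team at 0 (size 120, align 8) → ends 120
target at 120 (size 4, align 4) → ends 124
pad 4 to align 8 for vy
vy at 128 (size 8, align 8) → ends 136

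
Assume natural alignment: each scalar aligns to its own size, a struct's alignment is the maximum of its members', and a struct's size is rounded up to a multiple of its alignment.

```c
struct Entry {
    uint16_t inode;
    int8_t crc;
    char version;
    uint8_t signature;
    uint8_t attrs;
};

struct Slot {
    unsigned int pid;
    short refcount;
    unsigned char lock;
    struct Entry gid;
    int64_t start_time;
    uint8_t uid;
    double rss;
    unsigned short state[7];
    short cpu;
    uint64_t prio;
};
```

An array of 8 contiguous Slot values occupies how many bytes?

512

Entry: 0..2  inode  (2B, 2-aligned); 2..3  crc  (1B, 1-aligned); 3..4  version  (1B, 1-aligned); 4..5  signature  (1B, 1-aligned); 5..6  attrs  (1B, 1-aligned); sizeof = 6, alignof = 2
0..4  pid  (4B, 4-aligned)
4..6  refcount  (2B, 2-aligned)
6..7  lock  (1B, 1-aligned)
7..8  -- padding (1B)
8..14  gid  (6B, 2-aligned)
14..16  -- padding (2B)
16..24  start_time  (8B, 8-aligned)
24..25  uid  (1B, 1-aligned)
25..32  -- padding (7B)
32..40  rss  (8B, 8-aligned)
40..54  state  (14B, 2-aligned)
54..56  cpu  (2B, 2-aligned)
56..64  prio  (8B, 8-aligned)
sizeof = 64, alignof = 8
array of 8: 8 × 64 = 512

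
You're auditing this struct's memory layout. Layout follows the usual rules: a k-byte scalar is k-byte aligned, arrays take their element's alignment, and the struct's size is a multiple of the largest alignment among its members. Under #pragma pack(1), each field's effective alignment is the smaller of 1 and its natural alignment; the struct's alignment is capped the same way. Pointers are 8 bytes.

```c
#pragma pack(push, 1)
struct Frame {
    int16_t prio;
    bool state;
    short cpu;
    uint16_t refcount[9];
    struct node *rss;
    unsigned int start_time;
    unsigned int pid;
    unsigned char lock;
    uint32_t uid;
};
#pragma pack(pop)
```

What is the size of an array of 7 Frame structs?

0..2  prio  (2B, 1-aligned)
2..3  state  (1B, 1-aligned)
3..5  cpu  (2B, 1-aligned)
5..23  refcount  (18B, 1-aligned)
23..31  rss  (8B, 1-aligned)
31..35  start_time  (4B, 1-aligned)
35..39  pid  (4B, 1-aligned)
39..40  lock  (1B, 1-aligned)
40..44  uid  (4B, 1-aligned)
sizeof = 44, alignof = 1
array of 7: 7 × 44 = 308

308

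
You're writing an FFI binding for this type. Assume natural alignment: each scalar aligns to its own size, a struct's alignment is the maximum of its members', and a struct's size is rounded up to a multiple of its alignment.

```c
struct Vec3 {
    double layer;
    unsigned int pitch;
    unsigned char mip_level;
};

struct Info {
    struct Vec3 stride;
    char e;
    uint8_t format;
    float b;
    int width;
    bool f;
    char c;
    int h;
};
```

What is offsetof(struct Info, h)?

Vec3: layer at 0 (size 8, align 8) → ends 8; pitch at 8 (size 4, align 4) → ends 12; mip_level at 12 (size 1, align 1) → ends 13; tail pad 3 to reach multiple of 8; total 16 bytes, alignment 8
stride at 0 (size 16, align 8) → ends 16
e at 16 (size 1, align 1) → ends 17
format at 17 (size 1, align 1) → ends 18
pad 2 to align 4 for b
b at 20 (size 4, align 4) → ends 24
width at 24 (size 4, align 4) → ends 28
f at 28 (size 1, align 1) → ends 29
c at 29 (size 1, align 1) → ends 30
pad 2 to align 4 for h
h at 32 (size 4, align 4) → ends 36

32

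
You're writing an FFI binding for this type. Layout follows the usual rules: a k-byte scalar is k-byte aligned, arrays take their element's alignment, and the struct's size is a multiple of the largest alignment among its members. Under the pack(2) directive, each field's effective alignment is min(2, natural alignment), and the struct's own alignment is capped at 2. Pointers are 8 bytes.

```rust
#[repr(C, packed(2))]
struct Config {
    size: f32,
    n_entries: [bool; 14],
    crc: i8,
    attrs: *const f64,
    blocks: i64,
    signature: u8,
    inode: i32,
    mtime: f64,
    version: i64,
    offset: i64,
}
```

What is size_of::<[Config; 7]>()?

size at 0 (size 4, align 2) → ends 4
n_entries at 4 (size 14, align 1) → ends 18
crc at 18 (size 1, align 1) → ends 19
pad 1 to align 2 for attrs
attrs at 20 (size 8, align 2) → ends 28
blocks at 28 (size 8, align 2) → ends 36
signature at 36 (size 1, align 1) → ends 37
pad 1 to align 2 for inode
inode at 38 (size 4, align 2) → ends 42
mtime at 42 (size 8, align 2) → ends 50
version at 50 (size 8, align 2) → ends 58
offset at 58 (size 8, align 2) → ends 66
total 66 bytes, alignment 2
array of 7: 7 × 66 = 462

462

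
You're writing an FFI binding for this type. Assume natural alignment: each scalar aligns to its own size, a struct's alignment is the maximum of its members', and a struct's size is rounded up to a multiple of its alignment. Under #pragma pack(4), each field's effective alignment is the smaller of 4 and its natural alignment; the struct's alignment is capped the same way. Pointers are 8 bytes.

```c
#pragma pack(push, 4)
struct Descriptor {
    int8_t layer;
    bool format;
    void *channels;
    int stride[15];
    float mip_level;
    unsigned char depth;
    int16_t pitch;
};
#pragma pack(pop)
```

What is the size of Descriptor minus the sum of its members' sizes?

3

@0: layer [1B, align 1] → 1
@1: format [1B, align 1] → 2
+2 pad (align 4)
@4: channels [8B, align 4] → 12
@12: stride [60B, align 4] → 72
@72: mip_level [4B, align 4] → 76
@76: depth [1B, align 1] → 77
+1 pad (align 2)
@78: pitch [2B, align 2] → 80
size 80, align 4
data bytes 77, size 80 → padding 3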